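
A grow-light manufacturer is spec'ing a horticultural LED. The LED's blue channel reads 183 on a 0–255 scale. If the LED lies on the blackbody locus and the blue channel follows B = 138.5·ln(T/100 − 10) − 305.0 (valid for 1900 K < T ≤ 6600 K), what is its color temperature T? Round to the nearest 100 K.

4400 K

ln(t − 10) = (183 + 305.0) / 138.5 = 3.5235.
t − 10 = e^3.5235 = 33.902, so t = 43.902.
T = 100·t = 4390 K → 4400 K to the nearest 100 K.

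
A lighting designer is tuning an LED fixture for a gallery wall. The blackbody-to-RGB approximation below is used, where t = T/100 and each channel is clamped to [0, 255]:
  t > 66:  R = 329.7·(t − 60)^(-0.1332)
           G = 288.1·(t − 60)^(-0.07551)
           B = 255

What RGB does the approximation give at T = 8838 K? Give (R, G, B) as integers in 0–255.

t = 8838/100 = 88.38; the t > 66 branch applies.
R = 329.7·(88.38 − 60)^(-0.1332) = 329.7·28.38^(-0.1332) = 329.7·0.64041 = 211.143.
G = 288.1·(88.38 − 60)^(-0.07551) = 288.1·28.38^(-0.07551) = 288.1·0.77675 = 223.783.
B = 255 by definition for t > 66.
Rounded: (211, 224, 255).

(211, 224, 255)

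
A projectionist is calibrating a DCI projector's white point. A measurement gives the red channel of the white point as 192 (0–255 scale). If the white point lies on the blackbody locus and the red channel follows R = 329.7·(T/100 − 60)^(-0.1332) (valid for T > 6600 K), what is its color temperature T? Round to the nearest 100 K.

11800 K

(t − 60)^(-0.1332) = 192/329.7 = 0.58235.
t − 60 = 0.58235^(1/-0.1332) = 0.58235^(-7.508) = 57.929, so t = 117.929.
T = 100·t = 11793 K → 11800 K to the nearest 100 K.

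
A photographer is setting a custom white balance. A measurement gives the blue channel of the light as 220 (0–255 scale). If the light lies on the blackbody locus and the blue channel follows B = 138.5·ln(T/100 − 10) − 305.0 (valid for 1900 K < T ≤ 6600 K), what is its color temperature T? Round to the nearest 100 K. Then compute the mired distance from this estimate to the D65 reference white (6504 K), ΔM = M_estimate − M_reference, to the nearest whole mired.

ln(t − 10) = (220 + 305.0) / 138.5 = 3.7906.
t − 10 = e^3.7906 = 44.284, so t = 54.284.
T = 100·t = 5428 K → 5400 K to the nearest 100 K.
M_estimate = 10⁶/5400 = 185.19; M_reference = 10⁶/6504 = 153.75.
ΔM = 185.19 − 153.75 = 31.43 → +31 mireds.

+31 mireds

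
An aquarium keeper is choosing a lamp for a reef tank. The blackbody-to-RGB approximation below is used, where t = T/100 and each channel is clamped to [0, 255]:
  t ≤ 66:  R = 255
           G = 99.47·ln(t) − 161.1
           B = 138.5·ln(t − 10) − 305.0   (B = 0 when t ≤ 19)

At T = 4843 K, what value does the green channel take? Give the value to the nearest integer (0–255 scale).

225

t = 4843/100 = 48.43; the t ≤ 66 branch applies.
G = 99.47·ln 48.43 − 161.1 = 99.47·3.8801 − 161.1 = 224.855.
Rounded: 225.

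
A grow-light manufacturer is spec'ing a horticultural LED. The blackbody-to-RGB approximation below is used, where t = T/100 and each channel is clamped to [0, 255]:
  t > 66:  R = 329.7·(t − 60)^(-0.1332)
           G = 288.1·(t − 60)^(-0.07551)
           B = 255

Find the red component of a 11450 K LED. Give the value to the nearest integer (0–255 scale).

t = 11450/100 = 114.5; the t > 66 branch applies.
R = 329.7·(114.5 − 60)^(-0.1332) = 329.7·54.5^(-0.1332) = 329.7·0.58710 = 193.567.
Rounded: 194.

194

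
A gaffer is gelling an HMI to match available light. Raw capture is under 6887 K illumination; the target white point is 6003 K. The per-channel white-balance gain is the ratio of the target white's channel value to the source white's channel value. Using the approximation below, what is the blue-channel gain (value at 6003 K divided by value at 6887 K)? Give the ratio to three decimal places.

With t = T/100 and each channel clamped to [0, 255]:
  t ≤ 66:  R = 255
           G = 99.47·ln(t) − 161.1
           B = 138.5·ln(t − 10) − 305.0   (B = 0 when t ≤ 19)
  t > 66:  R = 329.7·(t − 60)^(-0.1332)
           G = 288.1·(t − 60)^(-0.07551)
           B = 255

At 6887 K (t = 68.87):
  B = 255 by definition for t > 66.
At 6003 K (t = 60.03):
  B = 138.5·ln(60.03 − 10) − 305.0 = 138.5·ln 50.03 − 305.0 = 138.5·3.9126 − 305.0 = 236.898.
Gain = 236.898 / 255.000 = 0.9290 → 0.929.

0.929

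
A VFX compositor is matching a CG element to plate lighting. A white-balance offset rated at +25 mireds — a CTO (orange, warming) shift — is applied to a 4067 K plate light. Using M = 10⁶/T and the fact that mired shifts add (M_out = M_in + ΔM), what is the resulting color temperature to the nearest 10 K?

3690 K

M_in = 10⁶/4067 = 245.88 mireds.
M_out = 245.88 + (+25) = 270.88 mireds.
T_out = 10⁶/270.88 = 3691.7 K → 3690 K.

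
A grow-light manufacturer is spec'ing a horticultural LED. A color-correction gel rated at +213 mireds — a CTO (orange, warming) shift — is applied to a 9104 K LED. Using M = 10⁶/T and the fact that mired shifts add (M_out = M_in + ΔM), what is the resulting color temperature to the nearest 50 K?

3100 K

M_in = 10⁶/9104 = 109.84 mireds.
M_out = 109.84 + (+213) = 322.84 mireds.
T_out = 10⁶/322.84 = 3097.5 K → 3100 K.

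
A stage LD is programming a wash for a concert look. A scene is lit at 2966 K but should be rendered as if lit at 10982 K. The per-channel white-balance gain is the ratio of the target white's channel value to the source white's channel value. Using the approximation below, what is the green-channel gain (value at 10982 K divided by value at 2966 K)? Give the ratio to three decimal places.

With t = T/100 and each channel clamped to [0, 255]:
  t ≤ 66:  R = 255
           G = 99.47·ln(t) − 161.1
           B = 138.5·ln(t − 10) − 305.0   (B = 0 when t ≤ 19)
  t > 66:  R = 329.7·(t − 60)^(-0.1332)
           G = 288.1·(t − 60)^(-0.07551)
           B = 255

At 2966 K (t = 29.66):
  G = 99.47·ln 29.66 − 161.1 = 99.47·3.3898 − 161.1 = 176.083.
At 10982 K (t = 109.82):
  G = 288.1·(109.82 − 60)^(-0.07551) = 288.1·49.82^(-0.07551) = 288.1·0.74444 = 214.473.
Gain = 214.473 / 176.083 = 1.2180 → 1.218.

1.218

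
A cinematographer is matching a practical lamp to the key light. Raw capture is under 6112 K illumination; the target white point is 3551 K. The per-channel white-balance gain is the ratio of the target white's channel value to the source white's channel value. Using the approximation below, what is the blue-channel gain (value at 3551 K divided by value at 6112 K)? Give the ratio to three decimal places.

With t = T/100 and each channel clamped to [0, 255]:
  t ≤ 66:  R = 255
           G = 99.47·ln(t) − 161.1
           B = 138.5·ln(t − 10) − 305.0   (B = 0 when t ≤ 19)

At 6112 K (t = 61.12):
  B = 138.5·ln(61.12 − 10) − 305.0 = 138.5·ln 51.12 − 305.0 = 138.5·3.9342 − 305.0 = 239.883.
At 3551 K (t = 35.51):
  B = 138.5·ln(35.51 − 10) − 305.0 = 138.5·ln 25.51 − 305.0 = 138.5·3.2391 − 305.0 = 143.611.
Gain = 143.611 / 239.883 = 0.5987 → 0.599.

0.599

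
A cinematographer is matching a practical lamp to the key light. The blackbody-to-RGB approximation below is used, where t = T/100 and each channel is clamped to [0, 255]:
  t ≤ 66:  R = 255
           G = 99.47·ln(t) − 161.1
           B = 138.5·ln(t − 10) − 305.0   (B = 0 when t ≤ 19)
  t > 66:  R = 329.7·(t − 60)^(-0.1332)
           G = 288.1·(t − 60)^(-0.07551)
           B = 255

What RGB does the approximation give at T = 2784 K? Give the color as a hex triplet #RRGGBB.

#FFAA5E

t = 2784/100 = 27.84; the t ≤ 66 branch applies.
R = 255 by definition for t ≤ 66.
G = 99.47·ln 27.84 − 161.1 = 99.47·3.3265 − 161.1 = 169.784.
B = 138.5·ln(27.84 − 10) − 305.0 = 138.5·ln 17.84 − 305.0 = 138.5·2.8814 − 305.0 = 94.080.
Rounded: (255, 170, 94).
In hex: #FFAA5E.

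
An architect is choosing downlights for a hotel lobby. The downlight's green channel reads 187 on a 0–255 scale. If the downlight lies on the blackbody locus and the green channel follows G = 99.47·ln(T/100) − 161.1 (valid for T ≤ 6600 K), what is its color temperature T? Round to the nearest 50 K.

3300 K

ln t = (187 + 161.1) / 99.47 = 3.4995.
t = e^3.4995 = 33.100.
T = 100·t = 3310 K → 3300 K to the nearest 50 K.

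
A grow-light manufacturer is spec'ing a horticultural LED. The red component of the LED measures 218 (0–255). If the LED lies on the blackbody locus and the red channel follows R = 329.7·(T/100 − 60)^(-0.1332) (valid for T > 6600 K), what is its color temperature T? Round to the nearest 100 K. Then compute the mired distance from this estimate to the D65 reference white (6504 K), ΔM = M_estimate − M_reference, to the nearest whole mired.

(t − 60)^(-0.1332) = 218/329.7 = 0.66121.
t − 60 = 0.66121^(1/-0.1332) = 0.66121^(-7.508) = 22.326, so t = 82.326.
T = 100·t = 8233 K → 8200 K to the nearest 100 K.
M_estimate = 10⁶/8200 = 121.95; M_reference = 10⁶/6504 = 153.75.
ΔM = 121.95 − 153.75 = -31.80 → -32 mireds.

-32 mireds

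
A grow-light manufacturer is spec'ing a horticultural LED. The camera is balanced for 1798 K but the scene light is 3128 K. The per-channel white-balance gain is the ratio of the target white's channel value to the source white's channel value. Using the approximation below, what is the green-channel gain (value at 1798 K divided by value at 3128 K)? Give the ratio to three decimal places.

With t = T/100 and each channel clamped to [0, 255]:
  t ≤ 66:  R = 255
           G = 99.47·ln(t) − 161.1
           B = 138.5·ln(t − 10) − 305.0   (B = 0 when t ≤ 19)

0.696

At 3128 K (t = 31.28):
  G = 99.47·ln 31.28 − 161.1 = 99.47·3.4430 − 161.1 = 181.373.
At 1798 K (t = 17.98):
  G = 99.47·ln 17.98 − 161.1 = 99.47·2.8893 − 161.1 = 126.295.
Gain = 126.295 / 181.373 = 0.6963 → 0.696.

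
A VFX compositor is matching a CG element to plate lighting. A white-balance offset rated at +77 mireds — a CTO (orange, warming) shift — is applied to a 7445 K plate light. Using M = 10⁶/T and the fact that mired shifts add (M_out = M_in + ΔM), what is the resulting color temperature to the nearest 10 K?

M_in = 10⁶/7445 = 134.32 mireds.
M_out = 134.32 + (+77) = 211.32 mireds.
T_out = 10⁶/211.32 = 4732.2 K → 4730 K.

4730 K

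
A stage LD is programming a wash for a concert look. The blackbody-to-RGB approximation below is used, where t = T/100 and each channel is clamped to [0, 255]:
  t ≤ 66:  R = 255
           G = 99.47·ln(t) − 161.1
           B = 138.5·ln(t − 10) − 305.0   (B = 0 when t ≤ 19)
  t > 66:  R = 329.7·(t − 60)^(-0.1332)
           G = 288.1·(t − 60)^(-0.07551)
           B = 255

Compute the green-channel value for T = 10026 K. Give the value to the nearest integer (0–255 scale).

218

t = 10026/100 = 100.26; the t > 66 branch applies.
G = 288.1·(100.26 − 60)^(-0.07551) = 288.1·40.26^(-0.07551) = 288.1·0.75651 = 217.951.
Rounded: 218.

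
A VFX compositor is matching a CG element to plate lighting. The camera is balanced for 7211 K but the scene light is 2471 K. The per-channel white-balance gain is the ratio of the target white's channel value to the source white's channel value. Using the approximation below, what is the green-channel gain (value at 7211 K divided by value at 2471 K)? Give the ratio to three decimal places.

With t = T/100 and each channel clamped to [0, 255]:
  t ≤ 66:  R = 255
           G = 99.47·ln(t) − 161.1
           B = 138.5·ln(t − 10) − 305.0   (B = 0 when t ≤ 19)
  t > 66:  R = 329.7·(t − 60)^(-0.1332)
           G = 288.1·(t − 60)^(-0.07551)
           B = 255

At 2471 K (t = 24.71):
  G = 99.47·ln 24.71 − 161.1 = 99.47·3.2072 − 161.1 = 157.921.
At 7211 K (t = 72.11):
  G = 288.1·(72.11 − 60)^(-0.07551) = 288.1·12.11^(-0.07551) = 288.1·0.82835 = 238.646.
Gain = 238.646 / 157.921 = 1.5112 → 1.511.

1.511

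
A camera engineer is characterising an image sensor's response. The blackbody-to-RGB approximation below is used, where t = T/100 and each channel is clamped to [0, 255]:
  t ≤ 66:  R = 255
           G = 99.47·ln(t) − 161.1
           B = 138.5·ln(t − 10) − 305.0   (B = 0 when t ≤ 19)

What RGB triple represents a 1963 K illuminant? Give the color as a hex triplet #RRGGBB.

#FF8709

t = 1963/100 = 19.63; the t ≤ 66 branch applies.
R = 255 by definition for t ≤ 66.
G = 99.47·ln 19.63 − 161.1 = 99.47·2.9771 − 161.1 = 135.028.
B = 138.5·ln(19.63 − 10) − 305.0 = 138.5·ln 9.63 − 305.0 = 138.5·2.2649 − 305.0 = 8.686.
Rounded: (255, 135, 9).
In hex: #FF8709.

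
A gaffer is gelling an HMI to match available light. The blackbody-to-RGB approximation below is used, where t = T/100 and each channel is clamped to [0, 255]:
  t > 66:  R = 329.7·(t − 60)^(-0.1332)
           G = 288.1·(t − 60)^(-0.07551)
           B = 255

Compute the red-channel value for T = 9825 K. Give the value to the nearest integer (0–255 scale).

203

t = 9825/100 = 98.25; the t > 66 branch applies.
R = 329.7·(98.25 − 60)^(-0.1332) = 329.7·38.25^(-0.1332) = 329.7·0.61545 = 202.914.
Rounded: 203.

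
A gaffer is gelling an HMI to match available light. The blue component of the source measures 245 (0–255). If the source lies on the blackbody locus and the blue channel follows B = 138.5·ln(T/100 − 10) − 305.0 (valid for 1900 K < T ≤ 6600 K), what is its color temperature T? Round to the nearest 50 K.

ln(t − 10) = (245 + 305.0) / 138.5 = 3.9711.
t − 10 = e^3.9711 = 53.044, so t = 63.044.
T = 100·t = 6304 K → 6300 K to the nearest 50 K.

6300 K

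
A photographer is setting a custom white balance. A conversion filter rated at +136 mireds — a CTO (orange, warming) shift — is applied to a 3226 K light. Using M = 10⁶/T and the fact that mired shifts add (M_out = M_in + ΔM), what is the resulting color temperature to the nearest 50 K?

M_in = 10⁶/3226 = 309.98 mireds.
M_out = 309.98 + (+136) = 445.98 mireds.
T_out = 10⁶/445.98 = 2242.2 K → 2250 K.

2250 K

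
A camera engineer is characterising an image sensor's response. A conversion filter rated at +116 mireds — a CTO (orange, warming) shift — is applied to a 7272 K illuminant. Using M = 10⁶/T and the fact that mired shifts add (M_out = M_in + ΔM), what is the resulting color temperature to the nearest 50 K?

M_in = 10⁶/7272 = 137.51 mireds.
M_out = 137.51 + (+116) = 253.51 mireds.
T_out = 10⁶/253.51 = 3944.6 K → 3950 K.

3950 K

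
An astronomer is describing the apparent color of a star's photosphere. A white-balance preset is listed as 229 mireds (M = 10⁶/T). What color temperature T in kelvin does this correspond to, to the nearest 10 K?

4370 K

T = 10⁶ / 229 = 4366.81 K → 4370 K.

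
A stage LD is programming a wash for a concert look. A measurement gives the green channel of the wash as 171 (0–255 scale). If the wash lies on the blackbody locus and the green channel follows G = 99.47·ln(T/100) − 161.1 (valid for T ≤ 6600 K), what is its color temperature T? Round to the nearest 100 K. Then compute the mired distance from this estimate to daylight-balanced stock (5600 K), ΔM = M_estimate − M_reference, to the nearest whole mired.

+179 mireds

ln t = (171 + 161.1) / 99.47 = 3.3387.
t = e^3.3387 = 28.182.
T = 100·t = 2818 K → 2800 K to the nearest 100 K.
M_estimate = 10⁶/2800 = 357.14; M_reference = 10⁶/5600 = 178.57.
ΔM = 357.14 − 178.57 = 178.57 → +179 mireds.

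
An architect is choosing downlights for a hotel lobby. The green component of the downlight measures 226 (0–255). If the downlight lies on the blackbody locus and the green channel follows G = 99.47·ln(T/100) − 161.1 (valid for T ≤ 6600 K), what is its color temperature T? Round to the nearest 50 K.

ln t = (226 + 161.1) / 99.47 = 3.8916.
t = e^3.8916 = 48.990.
T = 100·t = 4899 K → 4900 K to the nearest 50 K.

4900 K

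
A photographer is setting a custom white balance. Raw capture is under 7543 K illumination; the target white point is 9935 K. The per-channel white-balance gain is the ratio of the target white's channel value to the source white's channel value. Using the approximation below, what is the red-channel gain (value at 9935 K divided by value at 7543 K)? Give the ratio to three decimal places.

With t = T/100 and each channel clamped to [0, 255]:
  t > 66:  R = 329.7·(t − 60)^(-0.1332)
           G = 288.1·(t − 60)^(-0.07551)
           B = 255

0.883

At 7543 K (t = 75.43):
  R = 329.7·(75.43 − 60)^(-0.1332) = 329.7·15.43^(-0.1332) = 329.7·0.69456 = 228.996.
At 9935 K (t = 99.35):
  R = 329.7·(99.35 − 60)^(-0.1332) = 329.7·39.35^(-0.1332) = 329.7·0.61313 = 202.149.
Gain = 202.149 / 228.996 = 0.8828 → 0.883.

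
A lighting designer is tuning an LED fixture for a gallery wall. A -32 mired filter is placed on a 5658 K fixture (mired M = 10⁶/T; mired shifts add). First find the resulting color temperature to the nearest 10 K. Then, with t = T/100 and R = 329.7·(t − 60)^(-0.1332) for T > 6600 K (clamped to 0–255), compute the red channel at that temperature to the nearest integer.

246

M_in = 10⁶/5658 = 176.74; M_out = 176.74 + (-32) = 144.74.
T_out = 10⁶/144.74 = 6908.9 K → 6910 K; t = 69.1.
R = 329.7·(69.1 − 60)^(-0.1332) = 329.7·9.1^(-0.1332) = 329.7·0.74517 = 245.683.
Rounded: 246.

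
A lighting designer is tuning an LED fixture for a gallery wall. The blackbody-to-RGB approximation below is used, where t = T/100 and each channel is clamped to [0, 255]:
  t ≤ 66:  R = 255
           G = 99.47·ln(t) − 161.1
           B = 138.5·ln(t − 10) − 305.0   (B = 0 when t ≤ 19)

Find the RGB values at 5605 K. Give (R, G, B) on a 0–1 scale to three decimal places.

t = 5605/100 = 56.05; the t ≤ 66 branch applies.
R = 255 by definition for t ≤ 66.
G = 99.47·ln 56.05 − 161.1 = 99.47·4.0262 − 161.1 = 239.391.
B = 138.5·ln(56.05 − 10) − 305.0 = 138.5·ln 46.05 − 305.0 = 138.5·3.8297 − 305.0 = 225.417.
Dividing each by 255: (1.0000, 0.9388, 0.8840) → (1.000, 0.939, 0.884).

(1.000, 0.939, 0.884)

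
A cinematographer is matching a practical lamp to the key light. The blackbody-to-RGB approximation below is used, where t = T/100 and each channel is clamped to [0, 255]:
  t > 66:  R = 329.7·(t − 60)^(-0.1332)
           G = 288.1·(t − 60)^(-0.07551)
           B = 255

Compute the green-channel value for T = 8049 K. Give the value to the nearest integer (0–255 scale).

t = 8049/100 = 80.49; the t > 66 branch applies.
G = 288.1·(80.49 − 60)^(-0.07551) = 288.1·20.49^(-0.07551) = 288.1·0.79610 = 229.355.
Rounded: 229.

229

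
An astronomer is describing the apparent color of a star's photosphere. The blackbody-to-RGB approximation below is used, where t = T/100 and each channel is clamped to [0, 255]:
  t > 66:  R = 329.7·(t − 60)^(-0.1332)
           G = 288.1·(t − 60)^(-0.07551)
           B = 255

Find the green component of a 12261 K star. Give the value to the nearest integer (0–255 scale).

t = 12261/100 = 122.61; the t > 66 branch applies.
G = 288.1·(122.61 − 60)^(-0.07551) = 288.1·62.61^(-0.07551) = 288.1·0.73170 = 210.804.
Rounded: 211.

211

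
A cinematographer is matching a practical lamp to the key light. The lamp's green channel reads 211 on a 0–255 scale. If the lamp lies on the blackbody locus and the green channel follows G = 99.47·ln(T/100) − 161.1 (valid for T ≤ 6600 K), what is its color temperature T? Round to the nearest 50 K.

4200 K

ln t = (211 + 161.1) / 99.47 = 3.7408.
t = e^3.7408 = 42.133.
T = 100·t = 4213 K → 4200 K to the nearest 50 K.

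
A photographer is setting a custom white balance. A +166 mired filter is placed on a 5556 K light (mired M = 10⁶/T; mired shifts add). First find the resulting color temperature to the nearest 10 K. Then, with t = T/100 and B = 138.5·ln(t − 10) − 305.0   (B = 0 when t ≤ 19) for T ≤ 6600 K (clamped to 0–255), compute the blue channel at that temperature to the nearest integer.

M_in = 10⁶/5556 = 179.99; M_out = 179.99 + (+166) = 345.99.
T_out = 10⁶/345.99 = 2890.3 K → 2890 K; t = 28.9.
B = 138.5·ln(28.9 − 10) − 305.0 = 138.5·ln 18.9 − 305.0 = 138.5·2.9392 − 305.0 = 102.074.
Rounded: 102.

102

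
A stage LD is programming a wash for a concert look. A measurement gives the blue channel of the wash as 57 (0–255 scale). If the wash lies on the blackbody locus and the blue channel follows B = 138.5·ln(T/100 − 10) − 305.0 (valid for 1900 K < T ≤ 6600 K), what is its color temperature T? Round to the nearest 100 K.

ln(t − 10) = (57 + 305.0) / 138.5 = 2.6137.
t − 10 = e^2.6137 = 13.650, so t = 23.650.
T = 100·t = 2365 K → 2400 K to the nearest 100 K.

2400 K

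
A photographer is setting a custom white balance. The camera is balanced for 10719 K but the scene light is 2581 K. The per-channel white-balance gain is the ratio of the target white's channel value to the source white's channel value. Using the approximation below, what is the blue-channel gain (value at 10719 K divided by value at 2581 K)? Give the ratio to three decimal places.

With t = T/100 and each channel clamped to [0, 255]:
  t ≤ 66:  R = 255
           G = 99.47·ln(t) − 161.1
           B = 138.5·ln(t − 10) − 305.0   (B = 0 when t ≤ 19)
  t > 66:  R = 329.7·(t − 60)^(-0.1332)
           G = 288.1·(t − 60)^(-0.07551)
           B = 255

3.297

At 2581 K (t = 25.81):
  B = 138.5·ln(25.81 − 10) − 305.0 = 138.5·ln 15.81 − 305.0 = 138.5·2.7606 − 305.0 = 77.349.
At 10719 K (t = 107.19):
  B = 255 by definition for t > 66.
Gain = 255.000 / 77.349 = 3.2967 → 3.297.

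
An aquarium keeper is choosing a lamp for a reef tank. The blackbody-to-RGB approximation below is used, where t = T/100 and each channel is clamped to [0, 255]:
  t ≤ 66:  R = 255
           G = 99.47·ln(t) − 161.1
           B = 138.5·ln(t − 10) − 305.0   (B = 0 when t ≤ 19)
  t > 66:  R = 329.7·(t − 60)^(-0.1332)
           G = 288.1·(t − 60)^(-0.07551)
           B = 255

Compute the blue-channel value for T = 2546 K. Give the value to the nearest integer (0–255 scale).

t = 2546/100 = 25.46; the t ≤ 66 branch applies.
B = 138.5·ln(25.46 − 10) − 305.0 = 138.5·ln 15.46 − 305.0 = 138.5·2.7383 − 305.0 = 74.248.
Rounded: 74.

74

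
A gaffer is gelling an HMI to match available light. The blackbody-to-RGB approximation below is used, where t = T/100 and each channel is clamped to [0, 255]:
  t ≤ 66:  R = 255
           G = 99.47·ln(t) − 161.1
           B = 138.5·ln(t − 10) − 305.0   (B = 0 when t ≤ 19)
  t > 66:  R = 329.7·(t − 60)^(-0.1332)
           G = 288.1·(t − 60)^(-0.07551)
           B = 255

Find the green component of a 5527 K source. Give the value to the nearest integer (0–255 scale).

t = 5527/100 = 55.27; the t ≤ 66 branch applies.
G = 99.47·ln 55.27 − 161.1 = 99.47·4.0122 − 161.1 = 237.997.
Rounded: 238.

238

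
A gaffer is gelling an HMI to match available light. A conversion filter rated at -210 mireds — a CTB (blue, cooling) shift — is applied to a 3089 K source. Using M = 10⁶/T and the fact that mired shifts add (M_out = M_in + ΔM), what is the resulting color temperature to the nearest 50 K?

M_in = 10⁶/3089 = 323.73 mireds.
M_out = 323.73 + (-210) = 113.73 mireds.
T_out = 10⁶/113.73 = 8792.8 K → 8800 K.

8800 K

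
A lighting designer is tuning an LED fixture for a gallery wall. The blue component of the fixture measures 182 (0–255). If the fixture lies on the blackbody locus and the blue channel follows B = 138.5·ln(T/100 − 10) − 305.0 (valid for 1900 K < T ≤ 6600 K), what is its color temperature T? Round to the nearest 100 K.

ln(t − 10) = (182 + 305.0) / 138.5 = 3.5162.
t − 10 = e^3.5162 = 33.658, so t = 43.658.
T = 100·t = 4366 K → 4400 K to the nearest 100 K.

4400 K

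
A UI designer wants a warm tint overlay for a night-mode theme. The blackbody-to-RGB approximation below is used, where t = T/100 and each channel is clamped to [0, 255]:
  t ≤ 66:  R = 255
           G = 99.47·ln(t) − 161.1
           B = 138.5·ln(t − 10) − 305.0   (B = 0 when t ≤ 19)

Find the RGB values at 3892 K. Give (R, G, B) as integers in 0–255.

t = 3892/100 = 38.92; the t ≤ 66 branch applies.
R = 255 by definition for t ≤ 66.
G = 99.47·ln 38.92 − 161.1 = 99.47·3.6615 − 161.1 = 203.110.
B = 138.5·ln(38.92 − 10) − 305.0 = 138.5·ln 28.92 − 305.0 = 138.5·3.3645 − 305.0 = 160.988.
Rounded: (255, 203, 161).

(255, 203, 161)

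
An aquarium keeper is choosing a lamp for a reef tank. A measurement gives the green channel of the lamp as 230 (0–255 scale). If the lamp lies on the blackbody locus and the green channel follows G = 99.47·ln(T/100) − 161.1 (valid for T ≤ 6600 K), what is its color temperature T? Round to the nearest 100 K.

ln t = (230 + 161.1) / 99.47 = 3.9318.
t = e^3.9318 = 51.001.
T = 100·t = 5100 K → 5100 K to the nearest 100 K.

5100 K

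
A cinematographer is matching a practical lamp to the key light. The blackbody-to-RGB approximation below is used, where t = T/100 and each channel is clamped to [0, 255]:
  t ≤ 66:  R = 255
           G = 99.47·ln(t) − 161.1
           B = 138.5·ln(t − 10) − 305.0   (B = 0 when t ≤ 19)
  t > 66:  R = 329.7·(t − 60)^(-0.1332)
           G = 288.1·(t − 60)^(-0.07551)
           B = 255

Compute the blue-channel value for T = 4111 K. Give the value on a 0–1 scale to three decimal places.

t = 4111/100 = 41.11; the t ≤ 66 branch applies.
B = 138.5·ln(41.11 − 10) − 305.0 = 138.5·ln 31.11 − 305.0 = 138.5·3.4375 − 305.0 = 171.098.
On a 0–1 scale: 171.098/255 = 0.6710 → 0.671.

0.671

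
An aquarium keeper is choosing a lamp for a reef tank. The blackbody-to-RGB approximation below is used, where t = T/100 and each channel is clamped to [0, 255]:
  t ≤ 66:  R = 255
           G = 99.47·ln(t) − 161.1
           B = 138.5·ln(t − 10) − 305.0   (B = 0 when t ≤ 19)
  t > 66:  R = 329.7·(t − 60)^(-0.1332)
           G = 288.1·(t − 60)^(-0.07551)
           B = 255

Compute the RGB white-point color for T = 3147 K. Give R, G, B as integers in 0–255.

R=255, G=182, B=120

t = 3147/100 = 31.47; the t ≤ 66 branch applies.
R = 255 by definition for t ≤ 66.
G = 99.47·ln 31.47 − 161.1 = 99.47·3.4490 − 161.1 = 181.975.
B = 138.5·ln(31.47 − 10) − 305.0 = 138.5·ln 21.47 − 305.0 = 138.5·3.0667 − 305.0 = 119.732.
Rounded: (255, 182, 120).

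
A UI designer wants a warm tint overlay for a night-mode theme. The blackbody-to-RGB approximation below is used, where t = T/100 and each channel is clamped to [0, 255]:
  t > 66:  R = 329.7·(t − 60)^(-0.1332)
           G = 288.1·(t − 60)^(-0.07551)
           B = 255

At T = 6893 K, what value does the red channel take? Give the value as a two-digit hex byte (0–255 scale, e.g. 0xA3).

0xF6

t = 6893/100 = 68.93; the t > 66 branch applies.
R = 329.7·(68.93 − 60)^(-0.1332) = 329.7·8.93^(-0.1332) = 329.7·0.74704 = 246.301.
Rounded: 246; in hex, 0xF6.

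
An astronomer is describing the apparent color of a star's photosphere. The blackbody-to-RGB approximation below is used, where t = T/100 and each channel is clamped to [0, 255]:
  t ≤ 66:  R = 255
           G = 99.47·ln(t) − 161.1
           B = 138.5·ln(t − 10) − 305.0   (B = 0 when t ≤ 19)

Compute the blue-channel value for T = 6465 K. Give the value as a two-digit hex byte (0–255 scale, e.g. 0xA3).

0xF9

t = 6465/100 = 64.65; the t ≤ 66 branch applies.
B = 138.5·ln(64.65 − 10) − 305.0 = 138.5·ln 54.65 − 305.0 = 138.5·4.0009 − 305.0 = 249.131.
Rounded: 249; in hex, 0xF9.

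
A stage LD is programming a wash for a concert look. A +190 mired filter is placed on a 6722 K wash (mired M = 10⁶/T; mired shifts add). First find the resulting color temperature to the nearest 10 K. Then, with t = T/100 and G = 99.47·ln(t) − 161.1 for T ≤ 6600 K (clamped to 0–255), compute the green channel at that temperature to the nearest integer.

M_in = 10⁶/6722 = 148.77; M_out = 148.77 + (+190) = 338.77.
T_out = 10⁶/338.77 = 2951.9 K → 2950 K; t = 29.5.
G = 99.47·ln 29.5 − 161.1 = 99.47·3.3844 − 161.1 = 175.545.
Rounded: 176.

176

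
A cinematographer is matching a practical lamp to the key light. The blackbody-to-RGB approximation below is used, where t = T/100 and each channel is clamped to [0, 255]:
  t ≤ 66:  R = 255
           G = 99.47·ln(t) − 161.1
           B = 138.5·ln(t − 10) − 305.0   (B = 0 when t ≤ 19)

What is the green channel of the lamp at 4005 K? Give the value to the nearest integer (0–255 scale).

t = 4005/100 = 40.05; the t ≤ 66 branch applies.
G = 99.47·ln 40.05 − 161.1 = 99.47·3.6901 − 161.1 = 205.957.
Rounded: 206.

206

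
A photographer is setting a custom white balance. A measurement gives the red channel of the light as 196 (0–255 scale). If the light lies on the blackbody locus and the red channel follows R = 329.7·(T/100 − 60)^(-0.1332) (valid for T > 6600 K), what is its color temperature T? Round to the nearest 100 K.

(t − 60)^(-0.1332) = 196/329.7 = 0.59448.
t − 60 = 0.59448^(1/-0.1332) = 0.59448^(-7.508) = 49.621, so t = 109.621.
T = 100·t = 10962 K → 11000 K to the nearest 100 K.

11000 K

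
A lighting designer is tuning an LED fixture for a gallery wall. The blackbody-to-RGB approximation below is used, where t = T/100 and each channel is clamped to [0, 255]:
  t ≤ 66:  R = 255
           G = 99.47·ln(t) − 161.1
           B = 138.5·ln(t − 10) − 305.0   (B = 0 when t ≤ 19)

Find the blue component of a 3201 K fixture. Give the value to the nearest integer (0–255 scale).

123

t = 3201/100 = 32.01; the t ≤ 66 branch applies.
B = 138.5·ln(32.01 − 10) − 305.0 = 138.5·ln 22.01 − 305.0 = 138.5·3.0915 − 305.0 = 123.172.
Rounded: 123.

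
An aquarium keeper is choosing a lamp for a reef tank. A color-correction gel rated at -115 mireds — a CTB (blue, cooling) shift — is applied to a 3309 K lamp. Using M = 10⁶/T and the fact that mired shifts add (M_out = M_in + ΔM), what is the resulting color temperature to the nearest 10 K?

M_in = 10⁶/3309 = 302.21 mireds.
M_out = 302.21 + (-115) = 187.21 mireds.
T_out = 10⁶/187.21 = 5341.7 K → 5340 K.

5340 K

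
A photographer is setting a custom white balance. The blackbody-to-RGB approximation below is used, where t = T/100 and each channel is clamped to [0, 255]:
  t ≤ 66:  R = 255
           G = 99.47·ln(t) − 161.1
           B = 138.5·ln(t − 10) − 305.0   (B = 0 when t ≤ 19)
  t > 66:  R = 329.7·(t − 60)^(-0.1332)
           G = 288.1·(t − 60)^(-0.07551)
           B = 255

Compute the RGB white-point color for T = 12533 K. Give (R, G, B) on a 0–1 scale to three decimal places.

(0.741, 0.824, 1.000)

t = 12533/100 = 125.33; the t > 66 branch applies.
R = 329.7·(125.33 − 60)^(-0.1332) = 329.7·65.33^(-0.1332) = 329.7·0.57310 = 188.950.
G = 288.1·(125.33 − 60)^(-0.07551) = 288.1·65.33^(-0.07551) = 288.1·0.72936 = 210.128.
B = 255 by definition for t > 66.
Dividing each by 255: (0.7410, 0.8240, 1.0000) → (0.741, 0.824, 1.000).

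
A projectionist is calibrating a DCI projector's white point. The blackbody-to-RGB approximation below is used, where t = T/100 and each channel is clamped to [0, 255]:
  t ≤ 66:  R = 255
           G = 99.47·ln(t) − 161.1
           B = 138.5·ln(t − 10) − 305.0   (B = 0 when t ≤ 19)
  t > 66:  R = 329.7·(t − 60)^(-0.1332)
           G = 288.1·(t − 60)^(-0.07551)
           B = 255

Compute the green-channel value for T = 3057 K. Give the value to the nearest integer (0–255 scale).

t = 3057/100 = 30.57; the t ≤ 66 branch applies.
G = 99.47·ln 30.57 − 161.1 = 99.47·3.4200 − 161.1 = 179.089.
Rounded: 179.

179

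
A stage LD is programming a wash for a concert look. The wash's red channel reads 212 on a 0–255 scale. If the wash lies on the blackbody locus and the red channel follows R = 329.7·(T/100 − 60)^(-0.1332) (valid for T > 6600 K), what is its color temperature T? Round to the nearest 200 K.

8800 K

(t − 60)^(-0.1332) = 212/329.7 = 0.64301.
t − 60 = 0.64301^(1/-0.1332) = 0.64301^(-7.508) = 27.530, so t = 87.530.
T = 100·t = 8753 K → 8800 K to the nearest 200 K.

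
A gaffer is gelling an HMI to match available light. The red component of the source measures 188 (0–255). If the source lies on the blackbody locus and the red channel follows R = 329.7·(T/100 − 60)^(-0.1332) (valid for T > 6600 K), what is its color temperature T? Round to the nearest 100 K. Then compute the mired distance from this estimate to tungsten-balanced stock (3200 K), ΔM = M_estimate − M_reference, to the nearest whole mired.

-234 mireds

(t − 60)^(-0.1332) = 188/329.7 = 0.57022.
t − 60 = 0.57022^(1/-0.1332) = 0.57022^(-7.508) = 67.848, so t = 127.848.
T = 100·t = 12785 K → 12800 K to the nearest 100 K.
M_estimate = 10⁶/12800 = 78.12; M_reference = 10⁶/3200 = 312.50.
ΔM = 78.12 − 312.50 = -234.38 → -234 mireds.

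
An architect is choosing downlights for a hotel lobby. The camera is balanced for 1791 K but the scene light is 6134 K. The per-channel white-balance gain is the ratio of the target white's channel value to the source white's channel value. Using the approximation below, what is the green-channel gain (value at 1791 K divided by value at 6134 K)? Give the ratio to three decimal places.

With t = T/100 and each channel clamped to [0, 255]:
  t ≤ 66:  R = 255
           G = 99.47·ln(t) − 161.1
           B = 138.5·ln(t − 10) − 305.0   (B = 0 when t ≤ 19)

0.507

At 6134 K (t = 61.34):
  G = 99.47·ln 61.34 − 161.1 = 99.47·4.1164 − 161.1 = 248.362.
At 1791 K (t = 17.91):
  G = 99.47·ln 17.91 − 161.1 = 99.47·2.8854 − 161.1 = 125.907.
Gain = 125.907 / 248.362 = 0.5069 → 0.507.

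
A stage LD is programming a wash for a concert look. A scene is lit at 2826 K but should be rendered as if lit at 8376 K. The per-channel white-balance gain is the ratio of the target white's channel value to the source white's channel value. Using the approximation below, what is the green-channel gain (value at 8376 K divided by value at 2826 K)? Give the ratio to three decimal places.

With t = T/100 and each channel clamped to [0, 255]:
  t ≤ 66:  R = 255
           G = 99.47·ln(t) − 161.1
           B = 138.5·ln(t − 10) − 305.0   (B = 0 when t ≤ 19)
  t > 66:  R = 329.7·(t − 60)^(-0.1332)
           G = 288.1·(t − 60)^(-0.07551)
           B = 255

At 2826 K (t = 28.26):
  G = 99.47·ln 28.26 − 161.1 = 99.47·3.3414 − 161.1 = 171.274.
At 8376 K (t = 83.76):
  G = 288.1·(83.76 − 60)^(-0.07551) = 288.1·23.76^(-0.07551) = 288.1·0.78724 = 226.805.
Gain = 226.805 / 171.274 = 1.3242 → 1.324.

1.324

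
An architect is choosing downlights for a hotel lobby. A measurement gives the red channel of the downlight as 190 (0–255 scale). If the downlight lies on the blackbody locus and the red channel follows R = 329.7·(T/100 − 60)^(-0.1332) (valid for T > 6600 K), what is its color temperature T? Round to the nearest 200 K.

12200 K

(t − 60)^(-0.1332) = 190/329.7 = 0.57628.
t − 60 = 0.57628^(1/-0.1332) = 0.57628^(-7.508) = 62.667, so t = 122.667.
T = 100·t = 12267 K → 12200 K to the nearest 200 K.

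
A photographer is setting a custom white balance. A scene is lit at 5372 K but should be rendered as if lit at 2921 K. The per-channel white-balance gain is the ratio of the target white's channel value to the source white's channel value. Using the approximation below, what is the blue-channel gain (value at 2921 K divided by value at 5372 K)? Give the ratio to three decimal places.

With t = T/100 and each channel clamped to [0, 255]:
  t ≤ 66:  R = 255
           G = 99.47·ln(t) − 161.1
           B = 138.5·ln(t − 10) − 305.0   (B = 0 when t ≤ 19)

0.478

At 5372 K (t = 53.72):
  B = 138.5·ln(53.72 − 10) − 305.0 = 138.5·ln 43.72 − 305.0 = 138.5·3.7778 − 305.0 = 218.226.
At 2921 K (t = 29.21):
  B = 138.5·ln(29.21 − 10) − 305.0 = 138.5·ln 19.21 − 305.0 = 138.5·2.9554 − 305.0 = 104.327.
Gain = 104.327 / 218.226 = 0.4781 → 0.478.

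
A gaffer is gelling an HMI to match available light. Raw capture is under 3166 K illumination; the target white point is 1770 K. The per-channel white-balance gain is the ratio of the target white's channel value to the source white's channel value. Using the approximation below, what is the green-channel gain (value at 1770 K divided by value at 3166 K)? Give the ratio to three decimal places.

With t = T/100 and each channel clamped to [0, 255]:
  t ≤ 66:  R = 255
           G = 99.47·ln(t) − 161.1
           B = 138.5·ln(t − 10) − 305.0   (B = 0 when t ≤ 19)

At 3166 K (t = 31.66):
  G = 99.47·ln 31.66 − 161.1 = 99.47·3.4551 − 161.1 = 182.574.
At 1770 K (t = 17.7):
  G = 99.47·ln 17.7 − 161.1 = 99.47·2.8736 − 161.1 = 124.733.
Gain = 124.733 / 182.574 = 0.6832 → 0.683.

0.683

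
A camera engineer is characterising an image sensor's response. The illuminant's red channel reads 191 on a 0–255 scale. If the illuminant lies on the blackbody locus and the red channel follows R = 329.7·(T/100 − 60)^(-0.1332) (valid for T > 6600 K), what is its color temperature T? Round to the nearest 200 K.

(t − 60)^(-0.1332) = 191/329.7 = 0.57931.
t − 60 = 0.57931^(1/-0.1332) = 0.57931^(-7.508) = 60.245, so t = 120.245.
T = 100·t = 12025 K → 12000 K to the nearest 200 K.

12000 K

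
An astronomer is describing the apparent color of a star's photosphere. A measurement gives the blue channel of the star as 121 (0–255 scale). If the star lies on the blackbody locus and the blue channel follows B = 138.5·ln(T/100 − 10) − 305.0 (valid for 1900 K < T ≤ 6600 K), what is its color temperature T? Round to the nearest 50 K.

3150 K

ln(t − 10) = (121 + 305.0) / 138.5 = 3.0758.
t − 10 = e^3.0758 = 21.667, so t = 31.667.
T = 100·t = 3167 K → 3150 K to the nearest 50 K.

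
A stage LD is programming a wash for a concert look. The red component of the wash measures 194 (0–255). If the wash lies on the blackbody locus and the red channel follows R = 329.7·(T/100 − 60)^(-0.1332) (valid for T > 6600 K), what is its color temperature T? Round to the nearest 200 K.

(t − 60)^(-0.1332) = 194/329.7 = 0.58841.
t − 60 = 0.58841^(1/-0.1332) = 0.58841^(-7.508) = 53.593, so t = 113.593.
T = 100·t = 11359 K → 11400 K to the nearest 200 K.

11400 K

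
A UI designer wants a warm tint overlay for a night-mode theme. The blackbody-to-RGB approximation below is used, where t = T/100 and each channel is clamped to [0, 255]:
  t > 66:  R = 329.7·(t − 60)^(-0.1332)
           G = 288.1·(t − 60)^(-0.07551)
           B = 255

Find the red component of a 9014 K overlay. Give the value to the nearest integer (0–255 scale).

209

t = 9014/100 = 90.14; the t > 66 branch applies.
R = 329.7·(90.14 − 60)^(-0.1332) = 329.7·30.14^(-0.1332) = 329.7·0.63530 = 209.458.
Rounded: 209.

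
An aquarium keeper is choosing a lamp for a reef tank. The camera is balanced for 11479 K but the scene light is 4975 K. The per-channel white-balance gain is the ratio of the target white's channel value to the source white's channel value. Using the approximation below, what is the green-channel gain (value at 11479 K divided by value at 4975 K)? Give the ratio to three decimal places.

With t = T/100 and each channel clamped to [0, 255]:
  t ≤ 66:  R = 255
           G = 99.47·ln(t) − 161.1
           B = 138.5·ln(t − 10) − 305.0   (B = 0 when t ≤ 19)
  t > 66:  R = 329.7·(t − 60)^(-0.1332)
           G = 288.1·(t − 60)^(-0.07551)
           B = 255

At 4975 K (t = 49.75):
  G = 99.47·ln 49.75 − 161.1 = 99.47·3.9070 − 161.1 = 227.530.
At 11479 K (t = 114.79):
  G = 288.1·(114.79 − 60)^(-0.07551) = 288.1·54.79^(-0.07551) = 288.1·0.73911 = 212.938.
Gain = 212.938 / 227.530 = 0.9359 → 0.936.

0.936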